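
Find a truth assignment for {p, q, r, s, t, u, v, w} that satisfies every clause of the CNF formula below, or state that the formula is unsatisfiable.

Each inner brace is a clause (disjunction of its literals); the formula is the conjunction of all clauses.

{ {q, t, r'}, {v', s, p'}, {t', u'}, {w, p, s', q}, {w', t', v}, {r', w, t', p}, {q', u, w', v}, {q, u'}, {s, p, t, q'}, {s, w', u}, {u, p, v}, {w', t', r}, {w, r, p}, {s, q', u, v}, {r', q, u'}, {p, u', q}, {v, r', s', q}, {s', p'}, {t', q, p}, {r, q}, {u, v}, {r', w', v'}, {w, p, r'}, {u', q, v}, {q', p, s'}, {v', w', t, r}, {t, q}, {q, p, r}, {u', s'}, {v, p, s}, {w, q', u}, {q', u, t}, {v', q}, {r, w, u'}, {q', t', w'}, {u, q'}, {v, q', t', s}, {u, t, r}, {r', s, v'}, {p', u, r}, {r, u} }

Try t = 0.
(q) alone gives q = 1.
(u) alone gives u = 1.
(s') alone gives s = 0.
(p) alone gives p = 1.
(v') alone gives v = 0.
Try r = 0.
(w) alone gives w = 1.
All clauses are satisfied.

p: 1,  q: 1,  r: 0,  s: 0,  t: 0,  u: 1,  v: 0,  w: 1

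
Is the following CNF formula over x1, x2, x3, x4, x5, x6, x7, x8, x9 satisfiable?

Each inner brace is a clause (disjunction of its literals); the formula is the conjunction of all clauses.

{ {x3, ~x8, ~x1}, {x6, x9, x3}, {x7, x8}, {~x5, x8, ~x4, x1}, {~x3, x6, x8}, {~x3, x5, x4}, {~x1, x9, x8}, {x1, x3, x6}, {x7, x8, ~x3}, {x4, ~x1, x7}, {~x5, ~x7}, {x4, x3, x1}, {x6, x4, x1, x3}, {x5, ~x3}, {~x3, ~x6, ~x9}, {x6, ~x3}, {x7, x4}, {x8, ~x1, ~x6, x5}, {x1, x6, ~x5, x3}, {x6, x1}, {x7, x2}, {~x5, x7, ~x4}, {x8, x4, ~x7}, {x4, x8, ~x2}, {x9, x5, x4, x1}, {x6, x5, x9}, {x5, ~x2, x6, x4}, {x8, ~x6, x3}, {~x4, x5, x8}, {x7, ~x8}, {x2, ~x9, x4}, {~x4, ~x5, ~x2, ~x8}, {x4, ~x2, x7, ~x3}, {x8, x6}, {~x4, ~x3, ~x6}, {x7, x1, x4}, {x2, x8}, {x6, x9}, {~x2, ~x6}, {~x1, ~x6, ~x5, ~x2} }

Yes

Case x7 = 1:
Unit clause (~x5) forces x5 = 0.
Unit clause (~x3) forces x3 = 0.
Case x8 = 1:
Unit clause (~x1) forces x1 = 0.
Unit clause (x6) forces x6 = 1.
Unit clause (x4) forces x4 = 1.
Unit clause (~x2) forces x2 = 0.
All clauses hold; x9 can take either value.
A satisfying assignment: x1: 0,  x2: 0,  x3: 0,  x4: 1,  x5: 0,  x6: 1,  x7: 1,  x8: 1,  x9: 1.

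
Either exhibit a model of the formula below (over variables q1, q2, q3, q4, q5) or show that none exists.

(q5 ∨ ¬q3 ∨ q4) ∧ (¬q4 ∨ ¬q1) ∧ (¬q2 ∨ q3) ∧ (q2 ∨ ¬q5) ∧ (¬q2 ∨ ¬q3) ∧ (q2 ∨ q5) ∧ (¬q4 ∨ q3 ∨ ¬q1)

UNSATISFIABLE

Try q4 = False.
Try q5 = True.
The clause (q2) is unit, so q2 = True.
The clause (q3) is unit, so q3 = True.
That conflicts with the unit clause (¬q3).
Backtrack on q5: now try q5 = False.
The clause (¬q3) is unit, so q3 = False.
The clause (¬q2) is unit, so q2 = False.
That conflicts with the unit clause (q2).
Either choice for q5 ends in contradiction.
Backtrack on q4: now try q4 = True.
The clause (¬q1) is unit, so q1 = False.
Try q2 = False.
The clause (¬q5) is unit, so q5 = False.
That conflicts with the unit clause (q5).
Backtrack on q2: now try q2 = True.
The clause (q3) is unit, so q3 = True.
That conflicts with the unit clause (¬q3).
Either choice for q2 ends in contradiction.
Either choice for q4 ends in contradiction.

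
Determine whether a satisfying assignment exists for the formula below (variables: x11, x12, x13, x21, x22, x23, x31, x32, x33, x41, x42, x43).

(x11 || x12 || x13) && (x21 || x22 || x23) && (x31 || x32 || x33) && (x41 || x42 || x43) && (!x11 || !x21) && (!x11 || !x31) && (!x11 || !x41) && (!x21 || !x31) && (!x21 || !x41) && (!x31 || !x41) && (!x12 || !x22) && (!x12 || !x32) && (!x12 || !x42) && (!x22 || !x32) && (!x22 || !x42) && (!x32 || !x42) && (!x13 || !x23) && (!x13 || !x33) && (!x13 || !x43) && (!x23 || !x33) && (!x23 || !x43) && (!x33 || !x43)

Unsatisfiable

Case x11 = false:
Case x12 = true:
The clause (!x22) is unit, so x22 = false.
The clause (!x32) is unit, so x32 = false.
The clause (!x42) is unit, so x42 = false.
Case x21 = true:
The clause (!x31) is unit, so x31 = false.
The clause (x33) is unit, so x33 = true.
The clause (!x41) is unit, so x41 = false.
The clause (x43) is unit, so x43 = true.
That conflicts with the unit clause (!x43).
Undo x21 and try x21 = false.
The clause (x23) is unit, so x23 = true.
The clause (!x13) is unit, so x13 = false.
The clause (!x33) is unit, so x33 = false.
The clause (x31) is unit, so x31 = true.
The clause (!x41) is unit, so x41 = false.
The clause (x43) is unit, so x43 = true.
That conflicts with the unit clause (!x43).
Both values of x21 lead to a conflict.
Undo x12 and try x12 = false.
The clause (x13) is unit, so x13 = true.
The clause (!x23) is unit, so x23 = false.
The clause (!x33) is unit, so x33 = false.
The clause (!x43) is unit, so x43 = false.
Case x21 = true:
The clause (!x31) is unit, so x31 = false.
The clause (x32) is unit, so x32 = true.
The clause (!x41) is unit, so x41 = false.
The clause (x42) is unit, so x42 = true.
That conflicts with the unit clause (!x42).
Undo x21 and try x21 = false.
The clause (x22) is unit, so x22 = true.
The clause (!x32) is unit, so x32 = false.
The clause (x31) is unit, so x31 = true.
The clause (!x41) is unit, so x41 = false.
The clause (x42) is unit, so x42 = true.
That conflicts with the unit clause (!x42).
Both values of x21 lead to a conflict.
Both values of x12 lead to a conflict.
Undo x11 and try x11 = true.
The clause (!x21) is unit, so x21 = false.
The clause (!x31) is unit, so x31 = false.
The clause (!x41) is unit, so x41 = false.
Case x22 = true:
The clause (!x12) is unit, so x12 = false.
The clause (!x32) is unit, so x32 = false.
The clause (x33) is unit, so x33 = true.
The clause (!x42) is unit, so x42 = false.
The clause (x43) is unit, so x43 = true.
That conflicts with the unit clause (!x43).
Undo x22 and try x22 = false.
The clause (x23) is unit, so x23 = true.
The clause (!x13) is unit, so x13 = false.
The clause (!x33) is unit, so x33 = false.
The clause (x32) is unit, so x32 = true.
The clause (!x12) is unit, so x12 = false.
The clause (!x42) is unit, so x42 = false.
The clause (x43) is unit, so x43 = true.
That conflicts with the unit clause (!x43).
Both values of x22 lead to a conflict.
Both values of x11 lead to a conflict.
No assignment satisfies every clause.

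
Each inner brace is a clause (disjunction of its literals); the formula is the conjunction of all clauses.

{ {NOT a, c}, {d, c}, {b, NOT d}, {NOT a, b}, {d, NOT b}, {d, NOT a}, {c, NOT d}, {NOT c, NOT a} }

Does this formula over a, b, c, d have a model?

Try a = false.
Try d = true.
Unit clause (b) forces b = true.
Unit clause (c) forces c = true.
All clauses are satisfied.
A satisfying assignment: a ↦ false,  b ↦ true,  c ↦ true,  d ↦ true.

Satisfiable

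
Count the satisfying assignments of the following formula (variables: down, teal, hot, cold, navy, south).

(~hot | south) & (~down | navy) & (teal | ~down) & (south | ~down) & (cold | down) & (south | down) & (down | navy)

There are 2^6 = 64 truth assignments over (down, teal, hot, cold, navy, south).
Split on hot. With hot = 1, the clauses containing hot are satisfied and ~hot drops from the rest; 4 of the 2^5 = 32 assignments to the other variables satisfy what remains.
With hot = 0, by the same count on the reduced clause set, 4 assignments work.
(One model: down=F, teal=F, hot=F, cold=T, navy=T, south=T.)
Total: 4 + 4 = 8.

8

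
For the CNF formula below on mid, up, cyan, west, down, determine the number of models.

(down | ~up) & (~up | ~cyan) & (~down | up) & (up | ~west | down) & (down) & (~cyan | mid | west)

There are 2^5 = 32 truth assignments over (mid, up, cyan, west, down).
Split on west. With west = 1, the clauses containing west are satisfied and ~west drops from the rest; 2 of the 2^4 = 16 assignments to the other variables satisfy what remains.
With west = 0, by the same count on the reduced clause set, 2 assignments work.
(One model: mid=F, up=T, cyan=F, west=F, down=T.)
Total: 2 + 2 = 4.

4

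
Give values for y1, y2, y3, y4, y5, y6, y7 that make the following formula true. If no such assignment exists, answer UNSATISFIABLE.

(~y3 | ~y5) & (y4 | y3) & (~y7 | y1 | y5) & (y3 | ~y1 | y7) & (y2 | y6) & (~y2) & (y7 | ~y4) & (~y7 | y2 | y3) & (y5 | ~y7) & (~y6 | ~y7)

y1: 1,  y2: 0,  y3: 1,  y4: 0,  y5: 0,  y6: 1,  y7: 0

Unit clause (~y2) forces y2 = 0.
Unit clause (y6) forces y6 = 1.
Unit clause (~y7) forces y7 = 0.
Unit clause (~y4) forces y4 = 0.
Unit clause (y3) forces y3 = 1.
Unit clause (~y5) forces y5 = 0.
Every clause is now satisfied; y1 is unconstrained.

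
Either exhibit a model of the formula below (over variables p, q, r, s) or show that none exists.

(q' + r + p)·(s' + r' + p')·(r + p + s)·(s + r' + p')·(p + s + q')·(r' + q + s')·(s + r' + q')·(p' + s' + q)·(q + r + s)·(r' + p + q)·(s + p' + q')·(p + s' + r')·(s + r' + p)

Suppose q = 0.
Suppose r = 0.
The clause (s) is unit, so s = 1.
The clause (p') is unit, so p = 0.
Every clause now holds.

p: 0; q: 0; r: 0; s: 1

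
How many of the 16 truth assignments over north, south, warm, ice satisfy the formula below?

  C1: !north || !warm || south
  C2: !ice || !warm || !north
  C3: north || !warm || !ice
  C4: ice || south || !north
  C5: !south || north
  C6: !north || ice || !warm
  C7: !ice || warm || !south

There are 2^4 = 16 truth assignments over (north, south, warm, ice).
Check each against the 7 clauses (columns in the order north, south, warm, ice):
  F F F F  ✓ satisfies all
  F F F T  ✓ satisfies all
  F F T F  ✓ satisfies all
  F F T T  ✗ fails (north || !warm || !ice)
  F T F F  ✗ fails (!south || north)
  F T F T  ✗ fails (!south || north)
  F T T F  ✗ fails (!south || north)
  F T T T  ✗ fails (north || !warm || !ice)
  T F F F  ✗ fails (ice || south || !north)
  T F F T  ✓ satisfies all
  T F T F  ✗ fails (!north || !warm || south)
  T F T T  ✗ fails (!north || !warm || south)
  T T F F  ✓ satisfies all
  T T F T  ✗ fails (!ice || warm || !south)
  T T T F  ✗ fails (!north || ice || !warm)
  T T T T  ✗ fails (!ice || !warm || !north)
5 of the 16 rows are models.

5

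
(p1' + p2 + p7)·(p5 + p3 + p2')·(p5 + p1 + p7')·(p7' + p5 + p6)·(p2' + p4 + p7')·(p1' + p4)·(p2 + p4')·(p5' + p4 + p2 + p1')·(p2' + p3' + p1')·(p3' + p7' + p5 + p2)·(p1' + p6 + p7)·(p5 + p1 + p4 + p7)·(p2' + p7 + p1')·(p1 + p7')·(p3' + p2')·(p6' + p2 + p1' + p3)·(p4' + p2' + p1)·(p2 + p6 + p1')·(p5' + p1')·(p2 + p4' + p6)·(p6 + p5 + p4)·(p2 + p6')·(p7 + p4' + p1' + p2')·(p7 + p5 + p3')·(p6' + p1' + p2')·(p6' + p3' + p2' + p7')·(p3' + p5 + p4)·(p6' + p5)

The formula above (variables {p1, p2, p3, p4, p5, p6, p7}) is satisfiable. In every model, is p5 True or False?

Suppose p5 = 0.
From the singleton clause (p6'), p6 = 0.
From the singleton clause (p7'), p7 = 0.
From the singleton clause (p1'), p1 = 0.
From the singleton clause (p4), p4 = 1.
From the singleton clause (p2), p2 = 1.
That conflicts with the unit clause (p2').
So every satisfying assignment has p5 = True.

True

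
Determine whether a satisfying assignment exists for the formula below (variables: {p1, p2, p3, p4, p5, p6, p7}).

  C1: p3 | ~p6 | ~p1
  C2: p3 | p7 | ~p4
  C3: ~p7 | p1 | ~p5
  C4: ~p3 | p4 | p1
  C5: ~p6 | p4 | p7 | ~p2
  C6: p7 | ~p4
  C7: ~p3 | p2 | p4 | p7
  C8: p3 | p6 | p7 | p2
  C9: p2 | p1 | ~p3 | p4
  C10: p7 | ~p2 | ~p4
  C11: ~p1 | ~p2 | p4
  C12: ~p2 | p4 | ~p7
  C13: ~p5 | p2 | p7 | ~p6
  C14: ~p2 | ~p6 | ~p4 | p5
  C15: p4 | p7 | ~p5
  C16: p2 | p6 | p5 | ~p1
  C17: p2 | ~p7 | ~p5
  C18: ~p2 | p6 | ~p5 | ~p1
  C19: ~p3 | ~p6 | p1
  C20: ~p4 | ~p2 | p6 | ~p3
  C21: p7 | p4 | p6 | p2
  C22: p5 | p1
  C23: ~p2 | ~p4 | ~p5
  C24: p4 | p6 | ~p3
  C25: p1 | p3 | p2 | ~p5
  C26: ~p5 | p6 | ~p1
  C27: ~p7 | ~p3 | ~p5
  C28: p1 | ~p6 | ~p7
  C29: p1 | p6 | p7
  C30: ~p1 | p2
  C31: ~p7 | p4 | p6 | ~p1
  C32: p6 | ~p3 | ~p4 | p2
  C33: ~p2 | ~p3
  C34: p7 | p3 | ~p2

Satisfiable

Try p7 = 1.
Try p1 = 1.
(p2) alone gives p2 = 1.
(p4) alone gives p4 = 1.
(~p5) alone gives p5 = 0.
(~p6) alone gives p6 = 0.
(~p3) alone gives p3 = 0.
All clauses are satisfied.
A satisfying assignment: p1 ↦ 1, p2 ↦ 1, p3 ↦ 0, p4 ↦ 1, p5 ↦ 0, p6 ↦ 0, p7 ↦ 1.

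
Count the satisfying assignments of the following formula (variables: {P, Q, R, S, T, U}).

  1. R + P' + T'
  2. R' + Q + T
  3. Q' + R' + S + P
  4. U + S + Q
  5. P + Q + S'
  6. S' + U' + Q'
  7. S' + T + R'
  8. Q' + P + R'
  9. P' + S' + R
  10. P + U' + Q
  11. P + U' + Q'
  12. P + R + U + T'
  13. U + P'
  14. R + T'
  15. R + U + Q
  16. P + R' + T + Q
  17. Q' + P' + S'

8

There are 2^6 = 64 truth assignments over (P, Q, R, S, T, U).
Split on S. With S = 1, the clauses containing S are satisfied and S' drops from the rest; 2 of the 2^5 = 32 assignments to the other variables satisfy what remains.
With S = 0, by the same count on the reduced clause set, 6 assignments work.
(One model: P=F, Q=T, R=F, S=F, T=F, U=F.)
Total: 2 + 6 = 8.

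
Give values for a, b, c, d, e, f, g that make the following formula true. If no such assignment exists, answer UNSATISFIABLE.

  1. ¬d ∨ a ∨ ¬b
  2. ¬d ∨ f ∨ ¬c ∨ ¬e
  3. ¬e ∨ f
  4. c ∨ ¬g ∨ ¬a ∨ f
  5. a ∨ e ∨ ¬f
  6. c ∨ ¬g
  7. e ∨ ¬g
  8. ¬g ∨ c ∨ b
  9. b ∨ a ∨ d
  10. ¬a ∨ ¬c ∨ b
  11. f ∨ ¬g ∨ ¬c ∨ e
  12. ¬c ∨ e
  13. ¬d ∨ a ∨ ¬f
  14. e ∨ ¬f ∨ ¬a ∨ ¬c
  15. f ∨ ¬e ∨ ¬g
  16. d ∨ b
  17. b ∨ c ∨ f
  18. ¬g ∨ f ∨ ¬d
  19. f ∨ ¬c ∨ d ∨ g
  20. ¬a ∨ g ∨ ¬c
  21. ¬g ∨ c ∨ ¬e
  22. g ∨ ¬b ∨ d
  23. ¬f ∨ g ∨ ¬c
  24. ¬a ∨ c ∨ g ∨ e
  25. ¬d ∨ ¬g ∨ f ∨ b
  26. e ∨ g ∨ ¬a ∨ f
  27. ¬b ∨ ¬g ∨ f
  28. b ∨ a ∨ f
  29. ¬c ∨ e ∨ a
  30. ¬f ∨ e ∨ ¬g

Case e = True:
(f) alone gives f = True.
Case c = True:
(g) alone gives g = True.
Case a = False:
(¬d) alone gives d = False.
(b) alone gives b = True.
Every clause now holds.

a: False, b: True, c: True, d: False, e: True, f: True, g: True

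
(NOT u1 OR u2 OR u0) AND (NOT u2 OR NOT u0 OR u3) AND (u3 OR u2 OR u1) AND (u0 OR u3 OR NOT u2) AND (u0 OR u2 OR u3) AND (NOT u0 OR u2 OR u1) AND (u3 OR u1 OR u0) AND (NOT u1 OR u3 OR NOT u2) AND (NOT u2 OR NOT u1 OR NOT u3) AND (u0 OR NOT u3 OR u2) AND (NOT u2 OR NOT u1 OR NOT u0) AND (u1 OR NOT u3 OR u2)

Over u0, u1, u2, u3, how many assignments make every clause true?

There are 2^4 = 16 truth assignments over (u0, u1, u2, u3).
Split on u0. With u0 = true, the clauses containing u0 are satisfied and NOT u0 drops from the rest; 3 of the 2^3 = 8 assignments to the other variables satisfy what remains.
With u0 = false, by the same count on the reduced clause set, 1 assignment works.
(One model: u0=F, u1=F, u2=T, u3=T.)
Total: 3 + 1 = 4.

4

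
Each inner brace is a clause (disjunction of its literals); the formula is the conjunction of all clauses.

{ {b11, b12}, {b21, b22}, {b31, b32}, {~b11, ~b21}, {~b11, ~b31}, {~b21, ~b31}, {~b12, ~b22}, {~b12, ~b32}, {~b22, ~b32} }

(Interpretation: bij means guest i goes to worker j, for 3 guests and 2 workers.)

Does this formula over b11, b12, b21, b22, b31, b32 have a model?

No, unsatisfiable

Case b11 = 1:
Unit clause (~b21) forces b21 = 0.
Unit clause (b22) forces b22 = 1.
Unit clause (~b31) forces b31 = 0.
Unit clause (b32) forces b32 = 1.
Now (~b32) is unsatisfied and unit — conflict.
Undo b11 and try b11 = 0.
Unit clause (b12) forces b12 = 1.
Unit clause (~b22) forces b22 = 0.
Unit clause (b21) forces b21 = 1.
Unit clause (~b31) forces b31 = 0.
Unit clause (b32) forces b32 = 1.
Now (~b32) is unsatisfied and unit — conflict.
Either choice for b11 ends in contradiction.
No assignment satisfies every clause.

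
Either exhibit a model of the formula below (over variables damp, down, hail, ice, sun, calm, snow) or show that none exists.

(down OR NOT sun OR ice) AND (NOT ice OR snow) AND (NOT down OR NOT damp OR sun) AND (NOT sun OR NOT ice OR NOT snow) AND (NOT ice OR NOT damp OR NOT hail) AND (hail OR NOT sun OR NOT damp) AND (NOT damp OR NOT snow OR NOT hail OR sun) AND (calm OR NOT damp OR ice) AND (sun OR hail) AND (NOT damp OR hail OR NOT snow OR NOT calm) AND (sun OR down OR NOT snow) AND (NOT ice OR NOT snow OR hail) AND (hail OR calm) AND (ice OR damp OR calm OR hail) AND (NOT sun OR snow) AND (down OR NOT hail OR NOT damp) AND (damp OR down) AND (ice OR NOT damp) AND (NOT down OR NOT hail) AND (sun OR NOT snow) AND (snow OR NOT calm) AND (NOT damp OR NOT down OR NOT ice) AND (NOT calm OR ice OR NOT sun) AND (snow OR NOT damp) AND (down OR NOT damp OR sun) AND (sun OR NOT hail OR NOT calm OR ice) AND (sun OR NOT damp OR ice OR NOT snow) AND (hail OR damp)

UNSATISFIABLE

Case ice = false:
The clause (NOT damp) is unit, so damp = false.
The clause (down) is unit, so down = true.
The clause (NOT hail) is unit, so hail = false.
Now (hail) is unsatisfied and unit — conflict.
That branch fails; take ice = true instead.
The clause (snow) is unit, so snow = true.
The clause (NOT sun) is unit, so sun = false.
Now (sun) is unsatisfied and unit — conflict.
Either choice for ice ends in contradiction.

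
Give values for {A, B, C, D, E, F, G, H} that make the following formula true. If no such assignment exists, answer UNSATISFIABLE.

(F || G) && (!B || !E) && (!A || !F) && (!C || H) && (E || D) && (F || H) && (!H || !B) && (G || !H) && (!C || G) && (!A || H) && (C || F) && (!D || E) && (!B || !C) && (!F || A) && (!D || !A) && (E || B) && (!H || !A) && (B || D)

Branch on F: set F = false.
From the singleton clause (G), G = true.
From the singleton clause (H), H = true.
From the singleton clause (!B), B = false.
From the singleton clause (C), C = true.
From the singleton clause (E), E = true.
From the singleton clause (!A), A = false.
From the singleton clause (D), D = true.
Every clause now holds.

A ↦ false,  B ↦ false,  C ↦ true,  D ↦ true,  E ↦ true,  F ↦ false,  G ↦ true,  H ↦ true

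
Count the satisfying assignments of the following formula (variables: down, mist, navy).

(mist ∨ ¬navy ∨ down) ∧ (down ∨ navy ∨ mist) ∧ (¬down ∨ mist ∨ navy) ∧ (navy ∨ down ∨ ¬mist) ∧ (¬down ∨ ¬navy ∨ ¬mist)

There are 2^3 = 8 truth assignments over (down, mist, navy).
Check each against the 5 clauses (columns in the order down, mist, navy):
  F F F  ✗ fails (down ∨ navy ∨ mist)
  F F T  ✗ fails (mist ∨ ¬navy ∨ down)
  F T F  ✗ fails (navy ∨ down ∨ ¬mist)
  F T T  ✓ satisfies all
  T F F  ✗ fails (¬down ∨ mist ∨ navy)
  T F T  ✓ satisfies all
  T T F  ✓ satisfies all
  T T T  ✗ fails (¬down ∨ ¬navy ∨ ¬mist)
3 of the 8 rows are models.

3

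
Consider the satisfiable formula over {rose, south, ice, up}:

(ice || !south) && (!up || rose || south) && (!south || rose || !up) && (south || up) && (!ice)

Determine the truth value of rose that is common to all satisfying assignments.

True

Suppose rose = false.
The clause (!ice) is unit, so ice = false.
The clause (!south) is unit, so south = false.
The clause (!up) is unit, so up = false.
But (up) is also a unit clause — contradiction.
So every satisfying assignment has rose = True.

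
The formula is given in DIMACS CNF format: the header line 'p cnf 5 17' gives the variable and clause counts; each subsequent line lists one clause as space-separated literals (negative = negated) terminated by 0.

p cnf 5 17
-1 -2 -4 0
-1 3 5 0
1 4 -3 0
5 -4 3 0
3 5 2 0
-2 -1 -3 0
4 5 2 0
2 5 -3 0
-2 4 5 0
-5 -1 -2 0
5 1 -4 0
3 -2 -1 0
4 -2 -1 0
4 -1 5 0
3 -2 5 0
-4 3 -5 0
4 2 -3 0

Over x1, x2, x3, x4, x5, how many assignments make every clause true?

There are 2^5 = 32 truth assignments over (x1, x2, x3, x4, x5).
Split on x1. With x1 = True, the clauses containing x1 are satisfied and ¬x1 drops from the rest; 2 of the 2^4 = 16 assignments to the other variables satisfy what remains.
With x1 = False, by the same count on the reduced clause set, 4 assignments work.
(One model: x1=F, x2=F, x3=F, x4=F, x5=T.)
Total: 2 + 4 = 6.

6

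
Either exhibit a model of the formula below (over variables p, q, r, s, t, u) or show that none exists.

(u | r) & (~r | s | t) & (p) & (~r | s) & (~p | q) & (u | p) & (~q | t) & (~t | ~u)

p: 1; q: 1; r: 1; s: 1; t: 1; u: 0

From the singleton clause (p), p = 1.
From the singleton clause (q), q = 1.
From the singleton clause (t), t = 1.
From the singleton clause (~u), u = 0.
From the singleton clause (r), r = 1.
From the singleton clause (s), s = 1.
Every clause now holds.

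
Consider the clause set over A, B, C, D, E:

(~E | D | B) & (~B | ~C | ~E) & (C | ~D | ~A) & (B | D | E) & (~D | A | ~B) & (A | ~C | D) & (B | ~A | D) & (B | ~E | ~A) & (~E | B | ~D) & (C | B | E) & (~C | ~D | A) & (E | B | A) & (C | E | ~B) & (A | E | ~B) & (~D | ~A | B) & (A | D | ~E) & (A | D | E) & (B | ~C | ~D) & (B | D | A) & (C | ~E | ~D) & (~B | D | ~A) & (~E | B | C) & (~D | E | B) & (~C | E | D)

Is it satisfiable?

Satisfiable

Case E = 0:
Case B = 1:
The clause (C) is unit, so C = 1.
The clause (A) is unit, so A = 1.
The clause (D) is unit, so D = 1.
Every clause now holds.
A satisfying assignment: A: 1; B: 1; C: 1; D: 1; E: 0.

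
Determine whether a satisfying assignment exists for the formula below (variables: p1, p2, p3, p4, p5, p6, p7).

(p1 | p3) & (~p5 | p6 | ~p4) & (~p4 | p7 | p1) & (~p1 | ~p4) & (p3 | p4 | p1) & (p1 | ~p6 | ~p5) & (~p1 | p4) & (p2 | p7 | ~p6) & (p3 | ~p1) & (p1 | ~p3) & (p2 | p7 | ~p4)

Case p1 = 1:
From the singleton clause (~p4), p4 = 0.
That conflicts with the unit clause (p4).
So p1 must be the other value — set p1 = 0.
From the singleton clause (p3), p3 = 1.
That conflicts with the unit clause (~p3).
Either choice for p1 ends in contradiction.
No assignment satisfies every clause.

No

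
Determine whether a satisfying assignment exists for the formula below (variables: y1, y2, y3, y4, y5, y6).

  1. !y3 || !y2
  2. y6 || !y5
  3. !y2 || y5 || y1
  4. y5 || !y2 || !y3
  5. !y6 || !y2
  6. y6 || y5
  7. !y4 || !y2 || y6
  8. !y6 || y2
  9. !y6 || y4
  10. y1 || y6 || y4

Case y3 = false:
Case y6 = true:
The clause (!y2) is unit, so y2 = false.
That conflicts with the unit clause (y2).
That branch fails; take y6 = false instead.
The clause (!y5) is unit, so y5 = false.
That conflicts with the unit clause (y5).
Both values of y6 lead to a conflict.
That branch fails; take y3 = true instead.
The clause (!y2) is unit, so y2 = false.
The clause (!y6) is unit, so y6 = false.
The clause (!y5) is unit, so y5 = false.
That conflicts with the unit clause (y5).
Both values of y3 lead to a conflict.
No assignment satisfies every clause.

Unsatisfiable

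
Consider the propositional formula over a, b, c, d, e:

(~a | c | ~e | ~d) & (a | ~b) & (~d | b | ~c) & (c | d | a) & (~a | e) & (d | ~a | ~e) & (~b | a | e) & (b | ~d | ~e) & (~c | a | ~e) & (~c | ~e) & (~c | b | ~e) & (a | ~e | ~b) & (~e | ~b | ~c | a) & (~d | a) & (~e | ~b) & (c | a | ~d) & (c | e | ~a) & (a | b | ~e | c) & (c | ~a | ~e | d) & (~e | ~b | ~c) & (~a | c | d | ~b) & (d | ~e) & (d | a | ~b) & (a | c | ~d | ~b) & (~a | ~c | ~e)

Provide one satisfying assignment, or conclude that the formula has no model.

a ↦ 0,  b ↦ 0,  c ↦ 1,  d ↦ 0,  e ↦ 0

Case a = 0:
Unit clause (~b) forces b = 0.
Unit clause (~d) forces d = 0.
Unit clause (c) forces c = 1.
Unit clause (~e) forces e = 0.
Every clause now holds.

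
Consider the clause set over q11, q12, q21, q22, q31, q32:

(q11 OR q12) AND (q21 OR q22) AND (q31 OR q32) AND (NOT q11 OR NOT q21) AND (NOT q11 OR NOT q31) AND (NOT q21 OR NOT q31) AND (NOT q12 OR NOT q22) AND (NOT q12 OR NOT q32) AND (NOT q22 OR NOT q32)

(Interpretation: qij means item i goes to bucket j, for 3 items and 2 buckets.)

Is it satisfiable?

No

Case q11 = true:
Unit clause (NOT q21) forces q21 = false.
Unit clause (q22) forces q22 = true.
Unit clause (NOT q31) forces q31 = false.
Unit clause (q32) forces q32 = true.
Now (NOT q32) is unsatisfied and unit — conflict.
That branch fails; take q11 = false instead.
Unit clause (q12) forces q12 = true.
Unit clause (NOT q22) forces q22 = false.
Unit clause (q21) forces q21 = true.
Unit clause (NOT q31) forces q31 = false.
Unit clause (q32) forces q32 = true.
Now (NOT q32) is unsatisfied and unit — conflict.
Both values of q11 lead to a conflict.
No assignment satisfies every clause.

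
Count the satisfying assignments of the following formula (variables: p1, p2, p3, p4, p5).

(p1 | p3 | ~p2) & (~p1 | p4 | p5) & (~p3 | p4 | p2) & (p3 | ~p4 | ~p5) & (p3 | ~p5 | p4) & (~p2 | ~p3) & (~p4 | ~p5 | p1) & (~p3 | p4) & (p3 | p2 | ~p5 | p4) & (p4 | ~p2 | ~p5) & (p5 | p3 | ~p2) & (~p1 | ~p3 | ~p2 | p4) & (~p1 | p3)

There are 2^5 = 32 truth assignments over (p1, p2, p3, p4, p5).
Split on p5. With p5 = 1, the clauses containing p5 are satisfied and ~p5 drops from the rest; 1 of the 2^4 = 16 assignments to the other variables satisfy what remains.
With p5 = 0, by the same count on the reduced clause set, 4 assignments work.
(One model: p1=F, p2=F, p3=F, p4=F, p5=F.)
Total: 1 + 4 = 5.

5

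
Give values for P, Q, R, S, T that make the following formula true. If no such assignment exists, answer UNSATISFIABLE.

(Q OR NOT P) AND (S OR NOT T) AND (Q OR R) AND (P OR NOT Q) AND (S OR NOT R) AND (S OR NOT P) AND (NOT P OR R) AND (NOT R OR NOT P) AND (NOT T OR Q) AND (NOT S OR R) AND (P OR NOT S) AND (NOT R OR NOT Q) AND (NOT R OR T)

Branch on Q: set Q = true.
The clause (P) is unit, so P = true.
The clause (S) is unit, so S = true.
The clause (R) is unit, so R = true.
Now (NOT R) is unsatisfied and unit — conflict.
Undo Q and try Q = false.
The clause (NOT P) is unit, so P = false.
The clause (R) is unit, so R = true.
The clause (S) is unit, so S = true.
Now (NOT S) is unsatisfied and unit — conflict.
Both values of Q lead to a conflict.

UNSATISFIABLE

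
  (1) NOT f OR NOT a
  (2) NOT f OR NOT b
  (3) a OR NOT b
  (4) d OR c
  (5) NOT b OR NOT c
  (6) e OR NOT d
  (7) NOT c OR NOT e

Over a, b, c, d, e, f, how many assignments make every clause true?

7

There are 2^6 = 64 truth assignments over (a, b, c, d, e, f).
Split on b. With b = true, the clauses containing b are satisfied and NOT b drops from the rest; 1 of the 2^5 = 32 assignments to the other variables satisfy what remains.
With b = false, by the same count on the reduced clause set, 6 assignments work.
Total: 1 + 6 = 7.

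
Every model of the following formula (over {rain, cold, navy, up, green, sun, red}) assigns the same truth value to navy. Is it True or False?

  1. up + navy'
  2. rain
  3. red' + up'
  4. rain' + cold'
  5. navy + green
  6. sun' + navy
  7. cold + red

False

Suppose navy = 1.
Unit clause (up) forces up = 1.
Unit clause (rain) forces rain = 1.
Unit clause (red') forces red = 0.
Unit clause (cold') forces cold = 0.
Now (cold) is unsatisfied and unit — conflict.
So every satisfying assignment has navy = False.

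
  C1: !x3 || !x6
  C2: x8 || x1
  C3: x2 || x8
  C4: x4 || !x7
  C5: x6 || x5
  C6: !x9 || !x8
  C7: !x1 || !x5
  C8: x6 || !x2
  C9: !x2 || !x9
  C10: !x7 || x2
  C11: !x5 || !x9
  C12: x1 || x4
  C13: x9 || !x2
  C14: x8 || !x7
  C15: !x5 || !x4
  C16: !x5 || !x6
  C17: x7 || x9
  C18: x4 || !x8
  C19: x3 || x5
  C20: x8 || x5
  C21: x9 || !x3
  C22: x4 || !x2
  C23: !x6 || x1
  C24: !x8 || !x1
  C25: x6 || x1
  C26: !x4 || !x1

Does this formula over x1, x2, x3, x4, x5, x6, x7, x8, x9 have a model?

No, unsatisfiable

Branch on x3: set x3 = false.
Unit clause (x5) forces x5 = true.
Unit clause (!x1) forces x1 = false.
Unit clause (x8) forces x8 = true.
Unit clause (!x9) forces x9 = false.
Unit clause (x4) forces x4 = true.
Now (!x4) is unsatisfied and unit — conflict.
So x3 must be the other value — set x3 = true.
Unit clause (!x6) forces x6 = false.
Unit clause (x5) forces x5 = true.
Unit clause (!x1) forces x1 = false.
Now (x1) is unsatisfied and unit — conflict.
Either choice for x3 ends in contradiction.
No assignment satisfies every clause.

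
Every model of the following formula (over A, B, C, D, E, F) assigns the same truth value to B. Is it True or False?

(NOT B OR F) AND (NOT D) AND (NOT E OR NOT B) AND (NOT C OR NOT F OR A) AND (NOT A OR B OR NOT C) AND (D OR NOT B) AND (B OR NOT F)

False

Suppose B = true.
The clause (F) is unit, so F = true.
The clause (NOT D) is unit, so D = false.
That conflicts with the unit clause (D).
So every satisfying assignment has B = False.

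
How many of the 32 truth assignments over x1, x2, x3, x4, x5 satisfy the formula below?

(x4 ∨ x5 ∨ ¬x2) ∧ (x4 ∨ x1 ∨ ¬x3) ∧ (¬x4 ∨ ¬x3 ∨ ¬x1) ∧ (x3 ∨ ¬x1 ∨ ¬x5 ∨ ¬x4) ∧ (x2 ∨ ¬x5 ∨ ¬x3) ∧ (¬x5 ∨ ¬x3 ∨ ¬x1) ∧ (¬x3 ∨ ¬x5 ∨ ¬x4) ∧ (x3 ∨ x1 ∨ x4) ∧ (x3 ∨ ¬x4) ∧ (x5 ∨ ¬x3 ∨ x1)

4

There are 2^5 = 32 truth assignments over (x1, x2, x3, x4, x5).
Split on x1. With x1 = True, the clauses containing x1 are satisfied and ¬x1 drops from the rest; 4 of the 2^4 = 16 assignments to the other variables satisfy what remains.
With x1 = False, by the same count on the reduced clause set, 0 assignments work.
Total: 4 + 0 = 4.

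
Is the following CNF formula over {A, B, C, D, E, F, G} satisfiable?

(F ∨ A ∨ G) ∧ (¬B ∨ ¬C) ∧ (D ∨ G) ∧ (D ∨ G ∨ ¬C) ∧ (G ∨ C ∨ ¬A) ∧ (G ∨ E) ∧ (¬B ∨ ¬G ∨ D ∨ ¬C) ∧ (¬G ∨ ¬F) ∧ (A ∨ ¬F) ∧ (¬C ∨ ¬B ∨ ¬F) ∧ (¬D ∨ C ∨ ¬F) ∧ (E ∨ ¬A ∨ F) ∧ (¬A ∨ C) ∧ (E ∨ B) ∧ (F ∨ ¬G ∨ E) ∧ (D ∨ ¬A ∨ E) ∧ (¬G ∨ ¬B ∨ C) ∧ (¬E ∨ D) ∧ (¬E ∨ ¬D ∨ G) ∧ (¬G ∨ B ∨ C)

Satisfiable

Suppose B = False.
Unit clause (E) forces E = True.
Unit clause (D) forces D = True.
Unit clause (G) forces G = True.
Unit clause (¬F) forces F = False.
Unit clause (C) forces C = True.
Every clause is now satisfied; A is unconstrained.
A satisfying assignment: A ↦ True; B ↦ False; C ↦ True; D ↦ True; E ↦ True; F ↦ False; G ↦ True.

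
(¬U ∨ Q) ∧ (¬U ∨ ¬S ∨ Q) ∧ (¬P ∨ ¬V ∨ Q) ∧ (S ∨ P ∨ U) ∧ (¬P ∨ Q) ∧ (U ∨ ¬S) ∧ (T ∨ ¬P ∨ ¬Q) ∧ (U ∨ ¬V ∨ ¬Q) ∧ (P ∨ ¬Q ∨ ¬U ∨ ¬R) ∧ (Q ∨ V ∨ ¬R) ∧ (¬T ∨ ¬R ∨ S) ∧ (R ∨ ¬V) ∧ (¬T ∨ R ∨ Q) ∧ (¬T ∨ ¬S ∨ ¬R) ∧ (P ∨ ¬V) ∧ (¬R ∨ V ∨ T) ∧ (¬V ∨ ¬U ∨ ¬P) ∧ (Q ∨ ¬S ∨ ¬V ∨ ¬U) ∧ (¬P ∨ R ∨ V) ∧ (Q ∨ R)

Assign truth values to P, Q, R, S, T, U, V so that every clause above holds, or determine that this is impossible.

P: False,  Q: True,  R: False,  S: True,  T: False,  U: True,  V: False

Suppose U = True.
From the singleton clause (Q), Q = True.
Suppose T = False.
From the singleton clause (¬P), P = False.
From the singleton clause (¬R), R = False.
From the singleton clause (¬V), V = False.
All clauses hold; S can take either value.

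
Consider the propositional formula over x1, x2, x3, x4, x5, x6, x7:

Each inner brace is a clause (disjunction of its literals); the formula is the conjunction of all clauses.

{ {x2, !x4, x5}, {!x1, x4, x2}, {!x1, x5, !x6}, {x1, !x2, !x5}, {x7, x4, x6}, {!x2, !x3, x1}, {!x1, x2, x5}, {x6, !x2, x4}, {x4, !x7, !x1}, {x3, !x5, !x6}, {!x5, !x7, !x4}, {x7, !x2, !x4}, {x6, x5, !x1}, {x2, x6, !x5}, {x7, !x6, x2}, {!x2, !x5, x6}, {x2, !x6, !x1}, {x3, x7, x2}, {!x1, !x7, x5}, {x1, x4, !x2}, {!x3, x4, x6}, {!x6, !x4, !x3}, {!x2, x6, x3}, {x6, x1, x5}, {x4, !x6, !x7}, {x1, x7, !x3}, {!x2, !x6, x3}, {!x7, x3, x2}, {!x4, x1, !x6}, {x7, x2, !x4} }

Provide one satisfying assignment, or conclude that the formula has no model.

x1=true, x2=true, x3=true, x4=false, x5=true, x6=true, x7=false

Suppose x2 = true.
Suppose x1 = true.
Suppose x5 = true.
The clause (x6) is unit, so x6 = true.
The clause (x3) is unit, so x3 = true.
The clause (!x4) is unit, so x4 = false.
The clause (!x7) is unit, so x7 = false.
Every clause now holds.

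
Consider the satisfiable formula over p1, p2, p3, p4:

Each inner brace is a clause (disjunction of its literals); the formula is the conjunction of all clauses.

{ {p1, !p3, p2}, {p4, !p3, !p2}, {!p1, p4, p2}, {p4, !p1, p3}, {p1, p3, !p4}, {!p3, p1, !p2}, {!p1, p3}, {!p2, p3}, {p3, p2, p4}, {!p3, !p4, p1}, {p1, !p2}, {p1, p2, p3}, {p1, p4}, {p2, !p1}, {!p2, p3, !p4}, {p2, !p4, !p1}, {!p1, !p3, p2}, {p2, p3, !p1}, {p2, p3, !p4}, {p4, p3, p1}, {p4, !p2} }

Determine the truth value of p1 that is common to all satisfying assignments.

True

Suppose p1 = false.
The clause (!p2) is unit, so p2 = false.
The clause (!p3) is unit, so p3 = false.
Now (p3) is unsatisfied and unit — conflict.
So every satisfying assignment has p1 = True.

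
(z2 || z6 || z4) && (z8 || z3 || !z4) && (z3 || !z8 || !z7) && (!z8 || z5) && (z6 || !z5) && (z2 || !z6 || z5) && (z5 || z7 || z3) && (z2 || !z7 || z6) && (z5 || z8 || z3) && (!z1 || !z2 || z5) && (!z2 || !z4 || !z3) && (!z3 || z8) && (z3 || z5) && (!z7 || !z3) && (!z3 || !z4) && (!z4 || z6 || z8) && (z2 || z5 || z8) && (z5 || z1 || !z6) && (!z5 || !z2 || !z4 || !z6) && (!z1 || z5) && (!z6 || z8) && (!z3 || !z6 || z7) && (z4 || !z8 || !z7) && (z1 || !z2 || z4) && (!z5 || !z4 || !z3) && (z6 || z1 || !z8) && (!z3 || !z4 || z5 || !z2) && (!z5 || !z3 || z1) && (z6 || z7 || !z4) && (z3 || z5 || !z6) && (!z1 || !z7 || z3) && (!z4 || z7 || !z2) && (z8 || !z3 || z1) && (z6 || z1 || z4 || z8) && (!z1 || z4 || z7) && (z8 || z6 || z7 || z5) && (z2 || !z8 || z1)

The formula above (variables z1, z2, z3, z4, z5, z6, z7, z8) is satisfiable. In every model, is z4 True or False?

Suppose z4 = false.
Branch on z2: set z2 = true.
(z1) alone gives z1 = true.
(z5) alone gives z5 = true.
(z6) alone gives z6 = true.
(z8) alone gives z8 = true.
(!z7) alone gives z7 = false.
But (z7) is also a unit clause — contradiction.
Backtrack on z2: now try z2 = false.
(z6) alone gives z6 = true.
(z5) alone gives z5 = true.
(z8) alone gives z8 = true.
(!z7) alone gives z7 = false.
(!z3) alone gives z3 = false.
(!z1) alone gives z1 = false.
But (z1) is also a unit clause — contradiction.
Both values of z2 lead to a conflict.
So every satisfying assignment has z4 = True.

True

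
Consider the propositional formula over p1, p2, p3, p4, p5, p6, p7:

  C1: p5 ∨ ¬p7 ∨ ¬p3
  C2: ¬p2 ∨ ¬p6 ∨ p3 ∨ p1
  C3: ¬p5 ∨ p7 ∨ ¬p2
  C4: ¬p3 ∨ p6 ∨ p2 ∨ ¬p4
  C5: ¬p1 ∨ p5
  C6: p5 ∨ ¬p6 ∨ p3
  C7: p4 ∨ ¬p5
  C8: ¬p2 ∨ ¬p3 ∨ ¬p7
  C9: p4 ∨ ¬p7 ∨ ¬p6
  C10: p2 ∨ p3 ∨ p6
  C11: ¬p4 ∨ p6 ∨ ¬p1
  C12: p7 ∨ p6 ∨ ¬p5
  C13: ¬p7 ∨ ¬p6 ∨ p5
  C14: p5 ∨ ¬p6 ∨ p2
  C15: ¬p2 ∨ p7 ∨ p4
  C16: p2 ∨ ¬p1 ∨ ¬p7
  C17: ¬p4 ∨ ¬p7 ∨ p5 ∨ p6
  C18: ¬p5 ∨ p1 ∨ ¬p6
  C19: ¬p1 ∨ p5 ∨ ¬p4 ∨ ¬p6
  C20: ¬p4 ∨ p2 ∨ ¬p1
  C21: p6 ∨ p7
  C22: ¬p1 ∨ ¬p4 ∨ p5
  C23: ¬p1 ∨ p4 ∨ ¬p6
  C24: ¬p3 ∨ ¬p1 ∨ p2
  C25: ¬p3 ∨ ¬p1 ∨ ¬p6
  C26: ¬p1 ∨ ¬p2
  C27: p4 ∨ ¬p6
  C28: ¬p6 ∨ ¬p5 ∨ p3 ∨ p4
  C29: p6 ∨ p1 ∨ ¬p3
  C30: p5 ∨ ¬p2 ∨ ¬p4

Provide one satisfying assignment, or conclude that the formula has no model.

Try p1 = False.
Try p4 = True.
Try p5 = True.
(¬p6) alone gives p6 = False.
(p7) alone gives p7 = True.
(¬p3) alone gives p3 = False.
(p2) alone gives p2 = True.
This assignment satisfies each clause.

p1: False, p2: True, p3: False, p4: True, p5: True, p6: False, p7: True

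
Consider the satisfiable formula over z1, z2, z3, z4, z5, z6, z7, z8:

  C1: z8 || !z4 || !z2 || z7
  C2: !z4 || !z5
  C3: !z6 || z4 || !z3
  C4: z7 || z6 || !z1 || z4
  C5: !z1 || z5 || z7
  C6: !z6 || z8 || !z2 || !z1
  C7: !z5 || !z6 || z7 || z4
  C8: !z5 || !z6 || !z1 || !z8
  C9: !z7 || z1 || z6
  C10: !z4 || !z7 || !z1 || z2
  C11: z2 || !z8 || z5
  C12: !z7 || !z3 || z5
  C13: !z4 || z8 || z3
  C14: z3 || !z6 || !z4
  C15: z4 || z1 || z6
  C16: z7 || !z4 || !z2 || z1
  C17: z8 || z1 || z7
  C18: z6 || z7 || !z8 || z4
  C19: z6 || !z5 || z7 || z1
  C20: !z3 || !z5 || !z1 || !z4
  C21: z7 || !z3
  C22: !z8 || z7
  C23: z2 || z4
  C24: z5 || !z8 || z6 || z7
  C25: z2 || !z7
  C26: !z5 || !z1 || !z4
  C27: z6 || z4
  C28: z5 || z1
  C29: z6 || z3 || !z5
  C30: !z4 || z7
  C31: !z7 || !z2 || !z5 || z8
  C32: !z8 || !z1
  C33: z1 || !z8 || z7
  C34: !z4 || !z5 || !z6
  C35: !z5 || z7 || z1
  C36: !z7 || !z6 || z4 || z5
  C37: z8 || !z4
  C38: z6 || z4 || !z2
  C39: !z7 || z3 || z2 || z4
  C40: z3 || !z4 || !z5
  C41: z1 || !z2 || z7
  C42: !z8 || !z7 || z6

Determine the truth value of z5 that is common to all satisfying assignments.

True

Suppose z5 = false.
From the singleton clause (z1), z1 = true.
From the singleton clause (z7), z7 = true.
From the singleton clause (!z3), z3 = false.
From the singleton clause (z2), z2 = true.
From the singleton clause (!z8), z8 = false.
From the singleton clause (!z6), z6 = false.
From the singleton clause (!z4), z4 = false.
But (z4) is also a unit clause — contradiction.
So every satisfying assignment has z5 = True.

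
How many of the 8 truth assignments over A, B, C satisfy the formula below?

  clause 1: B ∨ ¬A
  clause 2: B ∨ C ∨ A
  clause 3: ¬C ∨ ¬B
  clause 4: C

There are 2^3 = 8 truth assignments over (A, B, C).
Check each against the 4 clauses (columns in the order A, B, C):
  F F F  ✗ fails (B ∨ C ∨ A)
  F F T  ✓ satisfies all
  F T F  ✗ fails (C)
  F T T  ✗ fails (¬C ∨ ¬B)
  T F F  ✗ fails (B ∨ ¬A)
  T F T  ✗ fails (B ∨ ¬A)
  T T F  ✗ fails (C)
  T T T  ✗ fails (¬C ∨ ¬B)
1 of the 8 rows is a model.

1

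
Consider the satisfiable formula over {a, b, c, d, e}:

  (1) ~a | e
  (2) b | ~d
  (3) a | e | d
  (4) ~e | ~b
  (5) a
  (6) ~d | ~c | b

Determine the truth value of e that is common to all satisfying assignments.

True

Suppose e = 0.
From the singleton clause (~a), a = 0.
But (a) is also a unit clause — contradiction.
So every satisfying assignment has e = True.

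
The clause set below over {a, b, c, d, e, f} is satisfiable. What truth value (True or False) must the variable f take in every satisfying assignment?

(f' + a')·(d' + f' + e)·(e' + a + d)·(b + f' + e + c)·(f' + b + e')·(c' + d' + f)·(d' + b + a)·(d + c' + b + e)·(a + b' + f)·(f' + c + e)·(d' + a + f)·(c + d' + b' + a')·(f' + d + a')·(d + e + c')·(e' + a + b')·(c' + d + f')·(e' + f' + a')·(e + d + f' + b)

False

Suppose f = 1.
(a') alone gives a = 0.
Suppose d = 0.
(e') alone gives e = 0.
(c) alone gives c = 1.
But (c') is also a unit clause — contradiction.
Backtrack on d: now try d = 1.
(e) alone gives e = 1.
(b) alone gives b = 1.
But (b') is also a unit clause — contradiction.
Either choice for d ends in contradiction.
So every satisfying assignment has f = False.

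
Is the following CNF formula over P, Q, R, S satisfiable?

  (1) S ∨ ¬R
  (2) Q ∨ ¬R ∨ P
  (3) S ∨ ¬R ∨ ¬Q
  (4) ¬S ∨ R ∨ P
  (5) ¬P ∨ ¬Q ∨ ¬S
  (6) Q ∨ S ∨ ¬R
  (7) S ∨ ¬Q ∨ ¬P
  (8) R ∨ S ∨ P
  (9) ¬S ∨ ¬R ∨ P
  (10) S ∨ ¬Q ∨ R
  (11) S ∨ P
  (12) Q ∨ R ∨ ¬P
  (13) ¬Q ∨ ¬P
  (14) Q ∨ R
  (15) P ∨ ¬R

Branch on S: set S = True.
Branch on R: set R = True.
The clause (P) is unit, so P = True.
The clause (¬Q) is unit, so Q = False.
This assignment satisfies each clause.
A satisfying assignment: P ↦ True; Q ↦ False; R ↦ True; S ↦ True.

Yes, satisfiable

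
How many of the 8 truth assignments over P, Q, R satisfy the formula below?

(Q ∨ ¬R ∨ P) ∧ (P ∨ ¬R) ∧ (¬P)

There are 2^3 = 8 truth assignments over (P, Q, R).
Check each against the 3 clauses (columns in the order P, Q, R):
  F F F  ✓ satisfies all
  F F T  ✗ fails (Q ∨ ¬R ∨ P)
  F T F  ✓ satisfies all
  F T T  ✗ fails (P ∨ ¬R)
  T F F  ✗ fails (¬P)
  T F T  ✗ fails (¬P)
  T T F  ✗ fails (¬P)
  T T T  ✗ fails (¬P)
2 of the 8 rows are models.

2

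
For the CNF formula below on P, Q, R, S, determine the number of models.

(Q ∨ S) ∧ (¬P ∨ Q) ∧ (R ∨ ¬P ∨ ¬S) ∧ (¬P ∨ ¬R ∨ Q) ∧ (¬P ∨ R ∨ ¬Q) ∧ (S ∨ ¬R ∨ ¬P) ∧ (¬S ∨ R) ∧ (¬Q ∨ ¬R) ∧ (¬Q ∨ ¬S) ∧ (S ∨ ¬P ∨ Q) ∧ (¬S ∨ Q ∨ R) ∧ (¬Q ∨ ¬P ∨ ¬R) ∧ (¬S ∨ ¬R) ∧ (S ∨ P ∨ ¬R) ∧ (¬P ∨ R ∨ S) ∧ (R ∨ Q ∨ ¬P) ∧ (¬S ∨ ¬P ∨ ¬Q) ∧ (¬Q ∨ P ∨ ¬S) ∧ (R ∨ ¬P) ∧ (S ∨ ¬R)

There are 2^4 = 16 truth assignments over (P, Q, R, S).
Check each against the 20 clauses (columns in the order P, Q, R, S):
  F F F F  ✗ fails (Q ∨ S)
  F F F T  ✗ fails (¬S ∨ R)
  F F T F  ✗ fails (Q ∨ S)
  F F T T  ✗ fails (¬S ∨ ¬R)
  F T F F  ✓ satisfies all
  F T F T  ✗ fails (¬S ∨ R)
  F T T F  ✗ fails (¬Q ∨ ¬R)
  F T T T  ✗ fails (¬Q ∨ ¬R)
  T F F F  ✗ fails (Q ∨ S)
  T F F T  ✗ fails (¬P ∨ Q)
  T F T F  ✗ fails (Q ∨ S)
  T F T T  ✗ fails (¬P ∨ Q)
  T T F F  ✗ fails (¬P ∨ R ∨ ¬Q)
  T T F T  ✗ fails (R ∨ ¬P ∨ ¬S)
  T T T F  ✗ fails (S ∨ ¬R ∨ ¬P)
  T T T T  ✗ fails (¬Q ∨ ¬R)
1 of the 16 rows is a model.

1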